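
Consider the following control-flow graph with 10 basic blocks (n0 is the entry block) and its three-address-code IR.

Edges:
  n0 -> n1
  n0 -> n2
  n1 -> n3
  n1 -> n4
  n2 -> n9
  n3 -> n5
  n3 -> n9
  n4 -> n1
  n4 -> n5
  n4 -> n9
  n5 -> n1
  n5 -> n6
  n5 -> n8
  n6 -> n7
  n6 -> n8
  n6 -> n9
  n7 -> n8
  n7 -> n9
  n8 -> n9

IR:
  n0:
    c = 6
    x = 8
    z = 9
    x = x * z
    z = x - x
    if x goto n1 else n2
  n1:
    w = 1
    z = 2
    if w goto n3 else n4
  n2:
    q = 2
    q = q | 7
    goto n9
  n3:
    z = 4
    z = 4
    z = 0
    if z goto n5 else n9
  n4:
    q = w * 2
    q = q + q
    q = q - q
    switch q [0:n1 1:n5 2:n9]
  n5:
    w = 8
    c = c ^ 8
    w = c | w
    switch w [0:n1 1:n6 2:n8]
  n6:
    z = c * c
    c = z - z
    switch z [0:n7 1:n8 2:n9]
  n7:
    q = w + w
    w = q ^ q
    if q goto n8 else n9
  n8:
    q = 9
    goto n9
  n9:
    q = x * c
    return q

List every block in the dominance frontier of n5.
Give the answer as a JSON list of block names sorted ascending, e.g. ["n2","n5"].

idom tree: n1←n0 n2←n0 n3←n1 n4←n1 n5←n1 n6←n5 n7←n6 n8←n5 n9←n0
Dom at joins:
  n1: preds {n0,n4,n5}: {n0} ∩ {n0,n1,n4} ∩ {n0,n1,n5} = {n0}; idom=n0
  n5: preds {n3,n4}: {n0,n1,n3} ∩ {n0,n1,n4} = {n0,n1}; idom=n1
  n8: preds {n5,n6,n7}: {n0,n1,n5} ∩ {n0,n1,n5,n6} ∩ {n0,n1,n5,n6,n7} = {n0,n1,n5}; idom=n5
  n9: preds {n2,n3,n4,n6,n7,n8}: {n0,n2} ∩ {n0,n1,n3} ∩ {n0,n1,n4} ∩ {n0,n1,n5,n6} ∩ {n0,n1,n5,n6,n7} ∩ {n0,n1,n5,n8} = {n0}; idom=n0

Frontier:
  n1←n0: walk · to n0
  n1←n4: walk n4→n1 to n0
  n1←n5: walk n5→n1 to n0
  n5←n3: walk n3 to n1
  n5←n4: walk n4 to n1
  n8←n5: walk · to n5
  n8←n6: walk n6 to n5
  n8←n7: walk n7→n6 to n5
  n9←n2: walk n2 to n0
  n9←n3: walk n3→n1 to n0
  n9←n4: walk n4→n1 to n0
  n9←n6: walk n6→n5→n1 to n0
  n9←n7: walk n7→n6→n5→n1 to n0
  n9←n8: walk n8→n5→n1 to n0
  n0: DF=∅
  n1: DF={n1,n9}
  n2: DF={n9}
  n3: DF={n5,n9}
  n4: DF={n1,n5,n9}
  n5: DF={n1,n9}
  n6: DF={n8,n9}
  n7: DF={n8,n9}
  n8: DF={n9}
  n9: DF=∅

DF(n5) = ["n1", "n9"]

Answer: ["n1", "n9"]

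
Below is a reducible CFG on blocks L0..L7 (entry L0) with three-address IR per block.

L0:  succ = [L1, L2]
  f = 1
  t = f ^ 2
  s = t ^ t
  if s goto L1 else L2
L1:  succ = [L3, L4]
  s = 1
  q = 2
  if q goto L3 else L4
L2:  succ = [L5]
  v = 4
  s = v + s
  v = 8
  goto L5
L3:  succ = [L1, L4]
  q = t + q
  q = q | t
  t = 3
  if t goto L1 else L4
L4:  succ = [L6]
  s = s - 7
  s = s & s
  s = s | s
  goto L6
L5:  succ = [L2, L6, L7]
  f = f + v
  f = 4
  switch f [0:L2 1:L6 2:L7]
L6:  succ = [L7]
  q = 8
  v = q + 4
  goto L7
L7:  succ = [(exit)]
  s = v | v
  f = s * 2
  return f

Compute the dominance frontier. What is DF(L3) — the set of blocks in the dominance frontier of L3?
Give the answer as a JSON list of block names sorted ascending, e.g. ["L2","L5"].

Answer: ["L1", "L4"]

Working:
idom tree: L1←L0 L2←L0 L3←L1 L4←L1 L5←L2 L6←L0 L7←L0
Dom at joins:
  L1: preds {L0,L3}: {L0} ∩ {L0,L1,L3} = {L0}; idom=L0
  L2: preds {L0,L5}: {L0} ∩ {L0,L2,L5} = {L0}; idom=L0
  L4: preds {L1,L3}: {L0,L1} ∩ {L0,L1,L3} = {L0,L1}; idom=L1
  L6: preds {L4,L5}: {L0,L1,L4} ∩ {L0,L2,L5} = {L0}; idom=L0
  L7: preds {L5,L6}: {L0,L2,L5} ∩ {L0,L6} = {L0}; idom=L0

Frontier:
  join L1 pred L0: · stop@L0
  join L1 pred L3: L3→L1 stop@L0
  join L2 pred L0: · stop@L0
  join L2 pred L5: L5→L2 stop@L0
  join L4 pred L1: · stop@L1
  join L4 pred L3: L3 stop@L1
  join L6 pred L4: L4→L1 stop@L0
  join L6 pred L5: L5→L2 stop@L0
  join L7 pred L5: L5→L2 stop@L0
  join L7 pred L6: L6 stop@L0
  DF(L0)=∅
  DF(L1)={L1,L6}
  DF(L2)={L2,L6,L7}
  DF(L3)={L1,L4}
  DF(L4)={L6}
  DF(L5)={L2,L6,L7}
  DF(L6)={L7}
  DF(L7)=∅

DF(L3) = ["L1", "L4"]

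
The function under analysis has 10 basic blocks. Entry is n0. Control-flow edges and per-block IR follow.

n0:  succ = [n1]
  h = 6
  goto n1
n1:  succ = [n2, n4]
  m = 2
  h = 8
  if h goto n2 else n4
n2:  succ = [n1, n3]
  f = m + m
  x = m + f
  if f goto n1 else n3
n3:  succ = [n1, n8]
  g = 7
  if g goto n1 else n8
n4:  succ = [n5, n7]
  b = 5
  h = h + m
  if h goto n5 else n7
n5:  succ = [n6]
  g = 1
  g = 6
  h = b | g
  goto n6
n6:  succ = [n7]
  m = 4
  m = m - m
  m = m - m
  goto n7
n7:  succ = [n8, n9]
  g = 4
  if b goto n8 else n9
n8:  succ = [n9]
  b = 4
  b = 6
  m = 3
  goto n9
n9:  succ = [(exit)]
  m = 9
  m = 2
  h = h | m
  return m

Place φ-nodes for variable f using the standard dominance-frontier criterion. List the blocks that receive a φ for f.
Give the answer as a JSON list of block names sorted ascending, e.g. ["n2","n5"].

idom tree: n1←n0 n2←n1 n3←n2 n4←n1 n5←n4 n6←n5 n7←n4 n8←n1 n9←n1
Join-block Dom:
  n1: preds {n0,n2,n3}: {n0} ∩ {n0,n1,n2} ∩ {n0,n1,n2,n3} = {n0}; idom=n0
  n7: preds {n4,n6}: {n0,n1,n4} ∩ {n0,n1,n4,n5,n6} = {n0,n1,n4}; idom=n4
  n8: preds {n3,n7}: {n0,n1,n2,n3} ∩ {n0,n1,n4,n7} = {n0,n1}; idom=n1
  n9: preds {n7,n8}: {n0,n1,n4,n7} ∩ {n0,n1,n8} = {n0,n1}; idom=n1

Frontier:
  n1←n0: walk · to n0
  n1←n2: walk n2→n1 to n0
  n1←n3: walk n3→n2→n1 to n0
  n7←n4: walk · to n4
  n7←n6: walk n6→n5 to n4
  n8←n3: walk n3→n2 to n1
  n8←n7: walk n7→n4 to n1
  n9←n7: walk n7→n4 to n1
  n9←n8: walk n8 to n1
  DF(n0)=∅
  DF(n1)={n1}
  DF(n2)={n1,n8}
  DF(n3)={n1,n8}
  DF(n4)={n8,n9}
  DF(n5)={n7}
  DF(n6)={n7}
  DF(n7)={n8,n9}
  DF(n8)={n9}
  DF(n9)=∅

φ for f: defs {n2}
  DF⁺ = {n1,n8,n9}

Answer: ["n1", "n8", "n9"]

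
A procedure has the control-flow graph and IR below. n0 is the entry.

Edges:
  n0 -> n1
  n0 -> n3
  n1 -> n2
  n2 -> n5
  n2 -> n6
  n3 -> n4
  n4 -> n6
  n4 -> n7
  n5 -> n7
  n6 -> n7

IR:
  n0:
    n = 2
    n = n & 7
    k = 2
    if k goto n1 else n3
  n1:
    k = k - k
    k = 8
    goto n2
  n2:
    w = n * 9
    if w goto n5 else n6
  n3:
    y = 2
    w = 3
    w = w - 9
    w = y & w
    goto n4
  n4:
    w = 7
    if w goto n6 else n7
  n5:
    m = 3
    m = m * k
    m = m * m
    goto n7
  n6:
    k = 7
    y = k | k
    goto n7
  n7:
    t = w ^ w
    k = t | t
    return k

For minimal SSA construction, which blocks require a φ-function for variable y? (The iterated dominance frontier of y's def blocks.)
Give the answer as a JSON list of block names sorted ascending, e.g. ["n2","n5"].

idom tree: n1←n0 n2←n1 n3←n0 n4←n3 n5←n2 n6←n0 n7←n0
Dom at joins:
  n6: preds {n2,n4}: {n0,n1,n2} ∩ {n0,n3,n4} = {n0}; idom=n0
  n7: preds {n4,n5,n6}: {n0,n3,n4} ∩ {n0,n1,n2,n5} ∩ {n0,n6} = {n0}; idom=n0

DF walk-up:
  n6←n2: walk n2→n1 to n0
  n6←n4: walk n4→n3 to n0
  n7←n4: walk n4→n3 to n0
  n7←n5: walk n5→n2→n1 to n0
  n7←n6: walk n6 to n0
  DF(n0)=∅
  DF(n1)={n6,n7}
  DF(n2)={n6,n7}
  DF(n3)={n6,n7}
  DF(n4)={n6,n7}
  DF(n5)={n7}
  DF(n6)={n7}
  DF(n7)=∅

φ for y: defs {n3,n6}
  DF⁺ = {n6,n7}

Answer: ["n6", "n7"]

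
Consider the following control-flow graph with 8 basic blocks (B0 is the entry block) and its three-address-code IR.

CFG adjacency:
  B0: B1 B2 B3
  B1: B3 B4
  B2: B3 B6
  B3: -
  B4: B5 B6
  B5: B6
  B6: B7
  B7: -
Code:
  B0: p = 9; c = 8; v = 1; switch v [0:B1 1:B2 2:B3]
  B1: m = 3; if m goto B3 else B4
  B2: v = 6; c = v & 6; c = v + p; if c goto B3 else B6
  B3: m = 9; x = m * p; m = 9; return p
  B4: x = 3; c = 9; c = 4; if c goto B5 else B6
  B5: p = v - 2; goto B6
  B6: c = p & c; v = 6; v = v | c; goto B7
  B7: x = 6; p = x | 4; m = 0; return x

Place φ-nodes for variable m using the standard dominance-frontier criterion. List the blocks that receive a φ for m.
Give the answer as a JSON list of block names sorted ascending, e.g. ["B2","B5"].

Answer: ["B3", "B6"]

Derivation:
idom tree: B1←B0 B2←B0 B3←B0 B4←B1 B5←B4 B6←B0 B7←B6
Dom at joins:
  B3: preds {B0,B1,B2}: {B0} ∩ {B0,B1} ∩ {B0,B2} = {B0}; idom=B0
  B6: preds {B2,B4,B5}: {B0,B2} ∩ {B0,B1,B4} ∩ {B0,B1,B4,B5} = {B0}; idom=B0

DF derivation:
  B3←B0: walk · to B0
  B3←B1: walk B1 to B0
  B3←B2: walk B2 to B0
  B6←B2: walk B2 to B0
  B6←B4: walk B4→B1 to B0
  B6←B5: walk B5→B4→B1 to B0
  B0: DF=∅
  B1: DF={B3,B6}
  B2: DF={B3,B6}
  B3: DF=∅
  B4: DF={B6}
  B5: DF={B6}
  B6: DF=∅
  B7: DF=∅

φ for m: defs {B1,B3,B7}
  DF⁺ = {B3,B6}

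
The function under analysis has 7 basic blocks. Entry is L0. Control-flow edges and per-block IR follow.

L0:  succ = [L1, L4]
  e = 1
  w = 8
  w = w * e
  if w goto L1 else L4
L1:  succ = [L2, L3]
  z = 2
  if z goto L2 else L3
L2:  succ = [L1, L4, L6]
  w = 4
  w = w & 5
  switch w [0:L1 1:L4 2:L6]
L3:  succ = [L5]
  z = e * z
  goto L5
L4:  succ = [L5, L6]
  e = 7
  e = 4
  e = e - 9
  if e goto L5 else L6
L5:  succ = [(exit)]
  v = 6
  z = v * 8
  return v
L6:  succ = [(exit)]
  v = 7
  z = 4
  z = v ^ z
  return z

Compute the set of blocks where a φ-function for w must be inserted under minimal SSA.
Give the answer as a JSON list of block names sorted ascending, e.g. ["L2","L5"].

idom tree: L1←L0 L2←L1 L3←L1 L4←L0 L5←L0 L6←L0
Join-block Dom:
  L1: preds {L0,L2}: {L0} ∩ {L0,L1,L2} = {L0}; idom=L0
  L4: preds {L0,L2}: {L0} ∩ {L0,L1,L2} = {L0}; idom=L0
  L5: preds {L3,L4}: {L0,L1,L3} ∩ {L0,L4} = {L0}; idom=L0
  L6: preds {L2,L4}: {L0,L1,L2} ∩ {L0,L4} = {L0}; idom=L0

DF walk-up:
  join L1 pred L0: · stop@L0
  join L1 pred L2: L2→L1 stop@L0
  join L4 pred L0: · stop@L0
  join L4 pred L2: L2→L1 stop@L0
  join L5 pred L3: L3→L1 stop@L0
  join L5 pred L4: L4 stop@L0
  join L6 pred L2: L2→L1 stop@L0
  join L6 pred L4: L4 stop@L0
  L0: DF=∅
  L1: DF={L1,L4,L5,L6}
  L2: DF={L1,L4,L6}
  L3: DF={L5}
  L4: DF={L5,L6}
  L5: DF=∅
  L6: DF=∅

φ for w: defs {L0,L2}
  DF⁺ = {L1,L4,L5,L6}

Answer: ["L1", "L4", "L5", "L6"]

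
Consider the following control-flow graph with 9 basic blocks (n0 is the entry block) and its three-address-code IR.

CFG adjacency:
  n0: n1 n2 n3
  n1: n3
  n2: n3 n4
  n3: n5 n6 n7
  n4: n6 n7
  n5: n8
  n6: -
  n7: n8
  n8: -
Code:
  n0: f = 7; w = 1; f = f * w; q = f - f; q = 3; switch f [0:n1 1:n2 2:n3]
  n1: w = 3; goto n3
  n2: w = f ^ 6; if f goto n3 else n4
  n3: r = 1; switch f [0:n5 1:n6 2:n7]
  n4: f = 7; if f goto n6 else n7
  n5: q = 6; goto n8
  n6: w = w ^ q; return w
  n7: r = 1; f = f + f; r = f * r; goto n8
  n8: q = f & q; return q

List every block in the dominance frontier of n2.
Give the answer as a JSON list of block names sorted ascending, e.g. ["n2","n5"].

Answer: ["n3", "n6", "n7"]

Derivation:
idom tree: n1←n0 n2←n0 n3←n0 n4←n2 n5←n3 n6←n0 n7←n0 n8←n0
Join-block Dom:
  n3: preds {n0,n1,n2}: {n0} ∩ {n0,n1} ∩ {n0,n2} = {n0}; idom=n0
  n6: preds {n3,n4}: {n0,n3} ∩ {n0,n2,n4} = {n0}; idom=n0
  n7: preds {n3,n4}: {n0,n3} ∩ {n0,n2,n4} = {n0}; idom=n0
  n8: preds {n5,n7}: {n0,n3,n5} ∩ {n0,n7} = {n0}; idom=n0

DF derivation:
  join n3 pred n0: · stop@n0
  join n3 pred n1: n1 stop@n0
  join n3 pred n2: n2 stop@n0
  join n6 pred n3: n3 stop@n0
  join n6 pred n4: n4→n2 stop@n0
  join n7 pred n3: n3 stop@n0
  join n7 pred n4: n4→n2 stop@n0
  join n8 pred n5: n5→n3 stop@n0
  join n8 pred n7: n7 stop@n0
  DF(n0)=∅
  DF(n1)={n3}
  DF(n2)={n3,n6,n7}
  DF(n3)={n6,n7,n8}
  DF(n4)={n6,n7}
  DF(n5)={n8}
  DF(n6)=∅
  DF(n7)={n8}
  DF(n8)=∅

DF(n2) = ["n3", "n6", "n7"]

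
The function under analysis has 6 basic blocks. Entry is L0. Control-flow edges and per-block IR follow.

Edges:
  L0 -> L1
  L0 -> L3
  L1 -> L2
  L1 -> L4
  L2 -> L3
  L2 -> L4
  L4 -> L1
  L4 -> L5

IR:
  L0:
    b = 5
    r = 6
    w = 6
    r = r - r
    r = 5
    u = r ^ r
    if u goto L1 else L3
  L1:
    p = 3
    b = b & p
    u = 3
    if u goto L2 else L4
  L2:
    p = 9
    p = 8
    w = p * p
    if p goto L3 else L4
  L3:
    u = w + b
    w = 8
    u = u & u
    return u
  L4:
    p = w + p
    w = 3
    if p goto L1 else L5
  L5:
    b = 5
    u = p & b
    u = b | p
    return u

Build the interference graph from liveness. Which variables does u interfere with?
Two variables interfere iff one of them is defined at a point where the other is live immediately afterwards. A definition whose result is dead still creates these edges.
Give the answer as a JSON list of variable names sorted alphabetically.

Block summaries:
  L0: {b,r,u,w} / ∅
  L1: {b,p,u} / {b}
  L2: {p,w} / ∅
  L3: {u,w} / {b,w}
  L4: {p,w} / {p,w}
  L5: {b,u} / {p}

Live sets:
  live L0: ∅→{b,w}
  live L1: {b,w}→{b,p,w}
  live L2: {b}→{b,p,w}
  live L3: {b,w}→∅
  live L4: {b,p,w}→{b,p,w}
  live L5: {p}→∅

Interfere edges:
  b — {p,r,u,w}
  p — {b,u,w}
  r — {b,w}
  u — {b,p,w}
  w — {b,p,r,u}

N(u) = ["b", "p", "w"]

Answer: ["b", "p", "w"]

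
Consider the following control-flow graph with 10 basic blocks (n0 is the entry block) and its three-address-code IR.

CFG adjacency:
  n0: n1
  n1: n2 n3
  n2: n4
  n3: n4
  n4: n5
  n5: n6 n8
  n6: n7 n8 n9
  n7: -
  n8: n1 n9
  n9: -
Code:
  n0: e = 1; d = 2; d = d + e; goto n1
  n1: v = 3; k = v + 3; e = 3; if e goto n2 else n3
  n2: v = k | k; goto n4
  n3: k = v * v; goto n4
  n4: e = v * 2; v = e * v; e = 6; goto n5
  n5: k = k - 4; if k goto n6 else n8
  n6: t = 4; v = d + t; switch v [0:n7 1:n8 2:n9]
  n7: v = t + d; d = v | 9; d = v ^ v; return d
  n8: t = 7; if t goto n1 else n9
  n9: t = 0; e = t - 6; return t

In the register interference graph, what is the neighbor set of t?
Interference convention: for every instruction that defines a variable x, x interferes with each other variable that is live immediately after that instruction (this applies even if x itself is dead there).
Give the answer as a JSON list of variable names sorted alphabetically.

Per-block:
  n0 def {d,e} use ∅
  n1 def {e,k,v} use ∅
  n2 def {v} use {k}
  n3 def {k} use {v}
  n4 def {e,v} use {v}
  n5 def {k} use {k}
  n6 def {t,v} use {d}
  n7 def {d,v} use {d,t}
  n8 def {t} use ∅
  n9 def {e,t} use ∅

Backward fixpoint:
  live n0: ∅→{d}
  live n1: {d}→{d,k,v}
  live n2: {d,k}→{d,k,v}
  live n3: {d,v}→{d,k,v}
  live n4: {d,k,v}→{d,k}
  live n5: {d,k}→{d}
  live n6: {d}→{d,t}
  live n7: {d,t}→∅
  live n8: {d}→{d}
  live n9: ∅→∅

Interference:
  d — {e,k,t,v}
  e — {d,k,t,v}
  k — {d,e,v}
  t — {d,e,v}
  v — {d,e,k,t}

N(t) = ["d", "e", "v"]

Answer: ["d", "e", "v"]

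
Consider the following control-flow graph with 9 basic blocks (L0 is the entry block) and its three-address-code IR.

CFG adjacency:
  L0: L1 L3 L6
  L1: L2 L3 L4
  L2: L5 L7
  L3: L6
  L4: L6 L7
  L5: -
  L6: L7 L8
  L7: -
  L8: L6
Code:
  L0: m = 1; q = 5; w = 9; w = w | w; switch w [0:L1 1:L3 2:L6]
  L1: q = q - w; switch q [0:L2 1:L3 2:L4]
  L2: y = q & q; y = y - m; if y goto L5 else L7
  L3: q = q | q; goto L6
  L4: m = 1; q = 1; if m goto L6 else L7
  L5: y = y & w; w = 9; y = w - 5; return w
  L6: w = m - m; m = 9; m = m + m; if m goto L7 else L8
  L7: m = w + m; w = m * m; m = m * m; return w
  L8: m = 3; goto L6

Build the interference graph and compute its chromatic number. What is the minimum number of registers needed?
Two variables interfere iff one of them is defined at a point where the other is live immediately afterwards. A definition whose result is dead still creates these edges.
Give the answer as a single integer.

Answer: 3

Working:
Per-block:
  L0: {m,q,w} / ∅
  L1: {q} / {q,w}
  L2: {y} / {m,q}
  L3: {q} / {q}
  L4: {m,q} / ∅
  L5: {w,y} / {w,y}
  L6: {m,w} / {m}
  L7: {m,w} / {m,w}
  L8: {m} / ∅

Backward fixpoint:
  L0 li=∅ lo={m,q,w}
  L1 li={m,q,w} lo={m,q,w}
  L2 li={m,q,w} lo={m,w,y}
  L3 li={m,q} lo={m}
  L4 li={w} lo={m,w}
  L5 li={w,y} lo=∅
  L6 li={m} lo={m,w}
  L7 li={m,w} lo=∅
  L8 li=∅ lo={m}

Conflict graph:
  m↔{q,w,y}
  q↔{m,w}
  w↔{m,q,y}
  y↔{m,w}

Chromatic number:
  clique {m,q,w} ⇒ need ≥ 3
  3-colouring: r0={m}  r1={w}  r2={q,y}
  χ = 3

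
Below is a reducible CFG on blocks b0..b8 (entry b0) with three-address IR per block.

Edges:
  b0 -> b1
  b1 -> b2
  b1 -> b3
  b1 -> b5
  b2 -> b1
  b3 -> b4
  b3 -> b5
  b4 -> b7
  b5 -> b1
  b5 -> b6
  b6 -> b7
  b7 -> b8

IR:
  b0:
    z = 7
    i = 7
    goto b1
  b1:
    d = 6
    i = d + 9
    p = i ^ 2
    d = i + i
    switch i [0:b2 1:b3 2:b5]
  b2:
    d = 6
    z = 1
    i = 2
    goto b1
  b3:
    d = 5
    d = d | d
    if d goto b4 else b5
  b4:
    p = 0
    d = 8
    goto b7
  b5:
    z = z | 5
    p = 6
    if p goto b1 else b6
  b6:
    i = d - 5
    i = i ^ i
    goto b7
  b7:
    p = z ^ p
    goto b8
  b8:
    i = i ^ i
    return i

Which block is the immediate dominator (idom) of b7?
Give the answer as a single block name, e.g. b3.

idom tree: b1←b0 b2←b1 b3←b1 b4←b3 b5←b1 b6←b5 b7←b1 b8←b7
Dom∩ at merges:
  b1: preds {b0,b2,b5}: {b0} ∩ {b0,b1,b2} ∩ {b0,b1,b5} = {b0}; idom=b0
  b5: preds {b1,b3}: {b0,b1} ∩ {b0,b1,b3} = {b0,b1}; idom=b1
  b7: preds {b4,b6}: {b0,b1,b3,b4} ∩ {b0,b1,b5,b6} = {b0,b1}; idom=b1

idom(b7) = b1

Answer: b1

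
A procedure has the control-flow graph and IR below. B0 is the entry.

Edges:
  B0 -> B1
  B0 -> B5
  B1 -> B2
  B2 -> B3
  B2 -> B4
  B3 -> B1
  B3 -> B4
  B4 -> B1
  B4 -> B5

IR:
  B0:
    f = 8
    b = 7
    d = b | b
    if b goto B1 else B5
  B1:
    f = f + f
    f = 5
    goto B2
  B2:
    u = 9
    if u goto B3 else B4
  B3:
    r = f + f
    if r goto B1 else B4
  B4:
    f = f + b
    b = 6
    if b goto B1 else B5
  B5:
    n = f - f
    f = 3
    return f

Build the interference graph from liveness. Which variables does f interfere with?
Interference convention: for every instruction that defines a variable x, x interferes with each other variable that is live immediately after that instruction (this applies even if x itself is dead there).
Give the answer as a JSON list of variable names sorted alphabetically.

Answer: ["b", "d", "r", "u"]

Working:
Block summaries:
  B0 def {b,d,f} use ∅
  B1 def {f} use {f}
  B2 def {u} use ∅
  B3 def {r} use {f}
  B4 def {b,f} use {b,f}
  B5 def {f,n} use {f}

Backward fixpoint:
  B0: in=∅ out={b,f}
  B1: in={b,f} out={b,f}
  B2: in={b,f} out={b,f}
  B3: in={b,f} out={b,f}
  B4: in={b,f} out={b,f}
  B5: in={f} out=∅

Interference:
  b: {d,f,r,u}
  d: {b,f}
  f: {b,d,r,u}
  n: ∅
  r: {b,f}
  u: {b,f}

N(f) = ["b", "d", "r", "u"]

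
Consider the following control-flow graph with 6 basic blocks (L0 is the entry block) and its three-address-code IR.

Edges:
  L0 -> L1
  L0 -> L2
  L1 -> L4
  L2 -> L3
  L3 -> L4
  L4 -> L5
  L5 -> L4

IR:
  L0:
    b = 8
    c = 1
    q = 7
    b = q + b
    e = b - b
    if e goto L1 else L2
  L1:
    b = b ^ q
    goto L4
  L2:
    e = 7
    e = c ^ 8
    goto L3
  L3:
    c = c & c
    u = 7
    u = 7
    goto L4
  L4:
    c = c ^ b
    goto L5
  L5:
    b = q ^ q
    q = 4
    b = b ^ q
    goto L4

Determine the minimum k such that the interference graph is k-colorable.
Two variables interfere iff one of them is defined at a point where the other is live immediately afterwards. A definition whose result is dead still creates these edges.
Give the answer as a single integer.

Answer: 4

Working:
def/use:
  L0 def {b,c,e,q} use ∅
  L1 def {b} use {b,q}
  L2 def {e} use {c}
  L3 def {c,u} use {c}
  L4 def {c} use {b,c}
  L5 def {b,q} use {q}

Liveness:
  L0: in=∅ out={b,c,q}
  L1: in={b,c,q} out={b,c,q}
  L2: in={b,c,q} out={b,c,q}
  L3: in={b,c,q} out={b,c,q}
  L4: in={b,c,q} out={c,q}
  L5: in={c,q} out={b,c,q}

Conflict graph:
  b: {c,e,q,u}
  c: {b,e,q,u}
  e: {b,c,q}
  q: {b,c,e,u}
  u: {b,c,q}

Colouring:
  clique {b,c,e,q} ⇒ need ≥ 4
  4-colouring: R0={b}  R1={c}  R2={q}  R3={e,u}
  χ = 4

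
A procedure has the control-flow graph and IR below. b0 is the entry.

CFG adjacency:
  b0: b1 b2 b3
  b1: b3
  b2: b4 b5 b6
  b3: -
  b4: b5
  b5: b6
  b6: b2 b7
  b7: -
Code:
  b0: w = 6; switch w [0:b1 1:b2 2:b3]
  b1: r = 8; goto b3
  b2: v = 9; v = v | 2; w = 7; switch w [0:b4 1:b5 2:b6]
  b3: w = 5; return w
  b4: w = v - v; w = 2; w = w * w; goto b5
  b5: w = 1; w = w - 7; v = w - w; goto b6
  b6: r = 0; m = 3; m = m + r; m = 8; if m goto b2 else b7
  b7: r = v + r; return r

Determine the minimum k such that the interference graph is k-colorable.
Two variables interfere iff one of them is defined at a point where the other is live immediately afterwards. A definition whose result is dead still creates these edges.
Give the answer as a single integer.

Block summaries:
  b0: def={w} ue=∅
  b1: def={r} ue=∅
  b2: def={v,w} ue=∅
  b3: def={w} ue=∅
  b4: def={w} ue={v}
  b5: def={v,w} ue=∅
  b6: def={m,r} ue=∅
  b7: def={r} ue={r,v}

Backward fixpoint:
  b0 li=∅ lo=∅
  b1 li=∅ lo=∅
  b2 li=∅ lo={v}
  b3 li=∅ lo=∅
  b4 li={v} lo=∅
  b5 li=∅ lo={v}
  b6 li={v} lo={r,v}
  b7 li={r,v} lo=∅

Interfere edges:
  m↔{r,v}
  r↔{m,v}
  v↔{m,r,w}
  w↔{v}

Registers:
  {m,r,v} pairwise interfere (3-clique) ⇒ χ ≥ 3
  3-colouring: c0={v}  c1={m,w}  c2={r}
  χ = 3

Answer: 3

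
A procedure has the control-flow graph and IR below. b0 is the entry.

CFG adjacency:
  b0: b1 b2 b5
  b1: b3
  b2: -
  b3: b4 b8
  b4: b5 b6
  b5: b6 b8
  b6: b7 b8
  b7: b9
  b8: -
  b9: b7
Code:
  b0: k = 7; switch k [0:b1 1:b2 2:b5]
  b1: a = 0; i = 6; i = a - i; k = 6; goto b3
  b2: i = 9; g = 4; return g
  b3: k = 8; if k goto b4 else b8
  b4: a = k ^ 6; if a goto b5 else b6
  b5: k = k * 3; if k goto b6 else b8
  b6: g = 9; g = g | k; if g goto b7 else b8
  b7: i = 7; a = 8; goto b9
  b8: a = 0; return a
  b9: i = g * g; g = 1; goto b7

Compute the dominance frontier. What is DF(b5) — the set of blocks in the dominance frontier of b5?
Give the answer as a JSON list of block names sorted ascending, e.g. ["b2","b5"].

Answer: ["b6", "b8"]

Working:
idom tree: b1←b0 b2←b0 b3←b1 b4←b3 b5←b0 b6←b0 b7←b6 b8←b0 b9←b7
Dom at joins:
  b5: preds {b0,b4}: {b0} ∩ {b0,b1,b3,b4} = {b0}; idom=b0
  b6: preds {b4,b5}: {b0,b1,b3,b4} ∩ {b0,b5} = {b0}; idom=b0
  b7: preds {b6,b9}: {b0,b6} ∩ {b0,b6,b7,b9} = {b0,b6}; idom=b6
  b8: preds {b3,b5,b6}: {b0,b1,b3} ∩ {b0,b5} ∩ {b0,b6} = {b0}; idom=b0

DF derivation:
  b5←b0: walk · to b0
  b5←b4: walk b4→b3→b1 to b0
  b6←b4: walk b4→b3→b1 to b0
  b6←b5: walk b5 to b0
  b7←b6: walk · to b6
  b7←b9: walk b9→b7 to b6
  b8←b3: walk b3→b1 to b0
  b8←b5: walk b5 to b0
  b8←b6: walk b6 to b0
  DF(b0)=∅
  DF(b1)={b5,b6,b8}
  DF(b2)=∅
  DF(b3)={b5,b6,b8}
  DF(b4)={b5,b6}
  DF(b5)={b6,b8}
  DF(b6)={b8}
  DF(b7)={b7}
  DF(b8)=∅
  DF(b9)={b7}

DF(b5) = ["b6", "b8"]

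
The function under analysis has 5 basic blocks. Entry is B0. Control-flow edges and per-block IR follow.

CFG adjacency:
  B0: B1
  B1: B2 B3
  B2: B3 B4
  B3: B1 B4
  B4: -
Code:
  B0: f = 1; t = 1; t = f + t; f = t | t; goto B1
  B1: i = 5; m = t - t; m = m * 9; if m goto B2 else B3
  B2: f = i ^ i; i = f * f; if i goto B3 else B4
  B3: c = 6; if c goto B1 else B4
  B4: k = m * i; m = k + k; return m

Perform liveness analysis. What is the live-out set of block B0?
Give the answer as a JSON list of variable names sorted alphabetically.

Per-block:
  B0: {f,t} / ∅
  B1: {i,m} / {t}
  B2: {f,i} / {i}
  B3: {c} / ∅
  B4: {k,m} / {i,m}

Liveness:
  B0 li=∅ lo={t}
  B1 li={t} lo={i,m,t}
  B2 li={i,m,t} lo={i,m,t}
  B3 li={i,m,t} lo={i,m,t}
  B4 li={i,m} lo=∅

live-out(B0) = ["t"]

Answer: ["t"]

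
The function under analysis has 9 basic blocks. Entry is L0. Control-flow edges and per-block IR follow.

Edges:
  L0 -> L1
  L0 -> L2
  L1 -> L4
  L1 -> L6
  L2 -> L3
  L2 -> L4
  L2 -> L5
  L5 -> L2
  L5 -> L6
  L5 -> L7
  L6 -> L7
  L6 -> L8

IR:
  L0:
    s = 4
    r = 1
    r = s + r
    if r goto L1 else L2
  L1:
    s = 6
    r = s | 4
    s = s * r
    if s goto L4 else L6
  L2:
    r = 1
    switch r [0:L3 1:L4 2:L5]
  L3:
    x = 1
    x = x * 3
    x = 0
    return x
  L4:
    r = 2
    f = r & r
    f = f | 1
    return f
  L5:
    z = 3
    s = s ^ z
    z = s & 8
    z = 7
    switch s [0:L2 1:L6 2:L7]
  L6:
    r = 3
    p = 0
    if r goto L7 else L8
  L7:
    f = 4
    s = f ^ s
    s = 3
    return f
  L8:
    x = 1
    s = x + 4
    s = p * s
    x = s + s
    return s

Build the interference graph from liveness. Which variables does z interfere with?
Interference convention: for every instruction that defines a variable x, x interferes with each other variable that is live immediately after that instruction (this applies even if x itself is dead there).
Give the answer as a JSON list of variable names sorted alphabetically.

Answer: ["s"]

Derivation:
Block summaries:
  L0: def={r,s} ue=∅
  L1: def={r,s} ue=∅
  L2: def={r} ue=∅
  L3: def={x} ue=∅
  L4: def={f,r} ue=∅
  L5: def={s,z} ue={s}
  L6: def={p,r} ue=∅
  L7: def={f,s} ue={s}
  L8: def={s,x} ue={p}

Backward fixpoint:
  live L0: ∅→{s}
  live L1: ∅→{s}
  live L2: {s}→{s}
  live L3: ∅→∅
  live L4: ∅→∅
  live L5: {s}→{s}
  live L6: {s}→{p,s}
  live L7: {s}→∅
  live L8: {p}→∅

Interference:
  f↔{s}
  p↔{r,s,x}
  r↔{p,s}
  s↔{f,p,r,x,z}
  x↔{p,s}
  z↔{s}

N(z) = ["s"]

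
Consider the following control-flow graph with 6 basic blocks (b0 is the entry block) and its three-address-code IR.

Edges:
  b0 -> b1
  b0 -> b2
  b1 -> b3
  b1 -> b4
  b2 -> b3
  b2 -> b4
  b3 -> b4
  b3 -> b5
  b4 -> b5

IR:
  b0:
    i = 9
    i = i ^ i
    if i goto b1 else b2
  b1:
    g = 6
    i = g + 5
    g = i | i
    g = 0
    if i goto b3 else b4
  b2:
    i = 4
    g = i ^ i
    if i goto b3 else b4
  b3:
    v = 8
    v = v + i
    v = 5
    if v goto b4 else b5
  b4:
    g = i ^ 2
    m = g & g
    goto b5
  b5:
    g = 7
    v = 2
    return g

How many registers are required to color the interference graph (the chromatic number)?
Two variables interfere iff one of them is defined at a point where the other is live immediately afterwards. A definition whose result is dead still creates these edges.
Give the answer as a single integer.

def/use:
  b0: def={i} ue=∅
  b1: def={g,i} ue=∅
  b2: def={g,i} ue=∅
  b3: def={v} ue={i}
  b4: def={g,m} ue={i}
  b5: def={g,v} ue=∅

Live sets:
  b0 li=∅ lo=∅
  b1 li=∅ lo={i}
  b2 li=∅ lo={i}
  b3 li={i} lo={i}
  b4 li={i} lo=∅
  b5 li=∅ lo=∅

Conflict graph:
  g — {i,v}
  i — {g,v}
  m — ∅
  v — {g,i}

Colouring:
  lower bound: {g,i,v} mutually conflict ⇒ χ ≥ 3
  3-colouring: r0={g,m}  r1={i}  r2={v}
  χ = 3

Answer: 3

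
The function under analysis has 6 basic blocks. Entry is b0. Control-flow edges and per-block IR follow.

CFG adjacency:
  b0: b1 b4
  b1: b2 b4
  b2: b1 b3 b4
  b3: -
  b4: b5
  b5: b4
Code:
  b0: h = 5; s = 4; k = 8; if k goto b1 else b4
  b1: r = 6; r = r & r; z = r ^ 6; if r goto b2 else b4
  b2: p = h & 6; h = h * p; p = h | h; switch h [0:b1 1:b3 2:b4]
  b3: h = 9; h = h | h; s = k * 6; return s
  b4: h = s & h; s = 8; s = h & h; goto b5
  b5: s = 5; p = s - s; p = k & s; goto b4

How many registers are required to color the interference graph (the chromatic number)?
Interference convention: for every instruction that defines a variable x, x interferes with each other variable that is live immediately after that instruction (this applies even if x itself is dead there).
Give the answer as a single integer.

Answer: 5

Working:
Block summaries:
  b0: {h,k,s} / ∅
  b1: {r,z} / ∅
  b2: {h,p} / {h}
  b3: {h,s} / {k}
  b4: {h,s} / {h,s}
  b5: {p,s} / {k}

Live sets:
  live b0: ∅→{h,k,s}
  live b1: {h,k,s}→{h,k,s}
  live b2: {h,k,s}→{h,k,s}
  live b3: {k}→∅
  live b4: {h,k,s}→{h,k}
  live b5: {h,k}→{h,k,s}

Interference:
  h — {k,p,r,s,z}
  k — {h,p,r,s,z}
  p — {h,k,s}
  r — {h,k,s,z}
  s — {h,k,p,r,z}
  z — {h,k,r,s}

Registers:
  {h,k,r,s,z} pairwise interfere (5-clique) ⇒ χ ≥ 5
  assign h→R0 k→R1 p→R3 r→R3 s→R2 z→R4 — no edge inside a register ⇒ χ ≤ 5
  χ = 5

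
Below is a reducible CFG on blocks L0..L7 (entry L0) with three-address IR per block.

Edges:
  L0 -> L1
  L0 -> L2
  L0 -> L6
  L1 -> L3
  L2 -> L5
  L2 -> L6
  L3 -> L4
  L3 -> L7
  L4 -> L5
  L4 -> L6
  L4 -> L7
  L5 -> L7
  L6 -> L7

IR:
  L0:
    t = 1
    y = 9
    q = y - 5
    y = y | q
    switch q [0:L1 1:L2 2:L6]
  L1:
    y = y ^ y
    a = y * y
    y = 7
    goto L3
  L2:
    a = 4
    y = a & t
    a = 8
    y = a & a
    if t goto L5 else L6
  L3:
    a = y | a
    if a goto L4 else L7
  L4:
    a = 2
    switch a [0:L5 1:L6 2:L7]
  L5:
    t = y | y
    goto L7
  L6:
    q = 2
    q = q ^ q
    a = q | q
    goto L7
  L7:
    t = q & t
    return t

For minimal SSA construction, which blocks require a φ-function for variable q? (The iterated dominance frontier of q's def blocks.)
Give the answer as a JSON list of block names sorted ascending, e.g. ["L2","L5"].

Answer: ["L7"]

Analysis:
idom tree: L1←L0 L2←L0 L3←L1 L4←L3 L5←L0 L6←L0 L7←L0
Dom at joins:
  L5: preds {L2,L4}: {L0,L2} ∩ {L0,L1,L3,L4} = {L0}; idom=L0
  L6: preds {L0,L2,L4}: {L0} ∩ {L0,L2} ∩ {L0,L1,L3,L4} = {L0}; idom=L0
  L7: preds {L3,L4,L5,L6}: {L0,L1,L3} ∩ {L0,L1,L3,L4} ∩ {L0,L5} ∩ {L0,L6} = {L0}; idom=L0

Frontier:
  L5←L2: walk L2 to L0
  L5←L4: walk L4→L3→L1 to L0
  L6←L0: walk · to L0
  L6←L2: walk L2 to L0
  L6←L4: walk L4→L3→L1 to L0
  L7←L3: walk L3→L1 to L0
  L7←L4: walk L4→L3→L1 to L0
  L7←L5: walk L5 to L0
  L7←L6: walk L6 to L0
  DF(L0)=∅
  DF(L1)={L5,L6,L7}
  DF(L2)={L5,L6}
  DF(L3)={L5,L6,L7}
  DF(L4)={L5,L6,L7}
  DF(L5)={L7}
  DF(L6)={L7}
  DF(L7)=∅

φ for q: defs {L0,L6}
  DF⁺ = {L7}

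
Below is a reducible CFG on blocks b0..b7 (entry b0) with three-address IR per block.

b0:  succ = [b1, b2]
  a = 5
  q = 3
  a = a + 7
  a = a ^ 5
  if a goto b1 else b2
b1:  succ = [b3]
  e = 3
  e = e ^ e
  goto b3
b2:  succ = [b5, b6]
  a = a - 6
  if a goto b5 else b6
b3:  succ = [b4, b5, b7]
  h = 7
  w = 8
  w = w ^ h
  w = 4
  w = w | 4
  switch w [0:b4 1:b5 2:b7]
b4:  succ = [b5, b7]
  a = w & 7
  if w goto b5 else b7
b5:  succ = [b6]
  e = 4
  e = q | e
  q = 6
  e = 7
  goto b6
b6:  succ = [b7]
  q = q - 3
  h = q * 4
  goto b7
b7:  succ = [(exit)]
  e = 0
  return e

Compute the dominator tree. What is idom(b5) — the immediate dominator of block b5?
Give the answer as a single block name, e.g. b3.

Answer: b0

Analysis:
idom tree: b1←b0 b2←b0 b3←b1 b4←b3 b5←b0 b6←b0 b7←b0
Dom at joins:
  b5: preds {b2,b3,b4}: {b0,b2} ∩ {b0,b1,b3} ∩ {b0,b1,b3,b4} = {b0}; idom=b0
  b6: preds {b2,b5}: {b0,b2} ∩ {b0,b5} = {b0}; idom=b0
  b7: preds {b3,b4,b6}: {b0,b1,b3} ∩ {b0,b1,b3,b4} ∩ {b0,b6} = {b0}; idom=b0

idom(b5) = b0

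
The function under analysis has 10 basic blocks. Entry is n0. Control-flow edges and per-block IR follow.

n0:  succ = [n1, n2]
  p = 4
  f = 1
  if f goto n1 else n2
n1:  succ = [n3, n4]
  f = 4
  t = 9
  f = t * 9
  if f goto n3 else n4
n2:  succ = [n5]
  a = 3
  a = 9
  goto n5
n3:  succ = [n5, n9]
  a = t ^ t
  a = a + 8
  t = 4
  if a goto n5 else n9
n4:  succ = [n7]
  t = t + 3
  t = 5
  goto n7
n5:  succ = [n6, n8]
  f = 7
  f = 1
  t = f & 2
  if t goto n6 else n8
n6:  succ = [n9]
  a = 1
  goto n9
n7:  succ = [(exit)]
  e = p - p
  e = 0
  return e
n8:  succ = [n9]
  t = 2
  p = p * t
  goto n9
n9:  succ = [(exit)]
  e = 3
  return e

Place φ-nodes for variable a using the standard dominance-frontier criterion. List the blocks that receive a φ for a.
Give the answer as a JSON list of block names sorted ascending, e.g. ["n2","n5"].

idom tree: n1←n0 n2←n0 n3←n1 n4←n1 n5←n0 n6←n5 n7←n4 n8←n5 n9←n0
Dom at joins:
  n5: preds {n2,n3}: {n0,n2} ∩ {n0,n1,n3} = {n0}; idom=n0
  n9: preds {n3,n6,n8}: {n0,n1,n3} ∩ {n0,n5,n6} ∩ {n0,n5,n8} = {n0}; idom=n0

Frontier:
  join n5 pred n2: n2 stop@n0
  join n5 pred n3: n3→n1 stop@n0
  join n9 pred n3: n3→n1 stop@n0
  join n9 pred n6: n6→n5 stop@n0
  join n9 pred n8: n8→n5 stop@n0
  n0 → ∅
  n1 → {n5,n9}
  n2 → {n5}
  n3 → {n5,n9}
  n4 → ∅
  n5 → {n9}
  n6 → {n9}
  n7 → ∅
  n8 → {n9}
  n9 → ∅

φ for a: defs {n2,n3,n6}
  DF⁺ = {n5,n9}

Answer: ["n5", "n9"]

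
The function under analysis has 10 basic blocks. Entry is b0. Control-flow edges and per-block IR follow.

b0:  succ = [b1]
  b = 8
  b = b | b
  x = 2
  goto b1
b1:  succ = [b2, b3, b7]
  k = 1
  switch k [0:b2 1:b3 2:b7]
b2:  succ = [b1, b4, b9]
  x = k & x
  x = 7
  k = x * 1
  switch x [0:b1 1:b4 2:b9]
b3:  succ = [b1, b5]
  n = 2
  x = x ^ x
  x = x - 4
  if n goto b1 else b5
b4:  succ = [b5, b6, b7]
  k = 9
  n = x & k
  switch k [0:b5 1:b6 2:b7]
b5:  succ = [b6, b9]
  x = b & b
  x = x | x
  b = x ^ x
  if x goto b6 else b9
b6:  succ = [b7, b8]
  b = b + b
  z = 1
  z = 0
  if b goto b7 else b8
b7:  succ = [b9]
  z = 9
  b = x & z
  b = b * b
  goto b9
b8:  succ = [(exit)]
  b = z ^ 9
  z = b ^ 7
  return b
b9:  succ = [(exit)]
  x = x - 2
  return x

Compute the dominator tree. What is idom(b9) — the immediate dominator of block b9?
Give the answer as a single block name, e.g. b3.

Answer: b1

Working:
idom tree: b1←b0 b2←b1 b3←b1 b4←b2 b5←b1 b6←b1 b7←b1 b8←b6 b9←b1
Dom∩ at merges:
  b1: preds {b0,b2,b3}: {b0} ∩ {b0,b1,b2} ∩ {b0,b1,b3} = {b0}; idom=b0
  b5: preds {b3,b4}: {b0,b1,b3} ∩ {b0,b1,b2,b4} = {b0,b1}; idom=b1
  b6: preds {b4,b5}: {b0,b1,b2,b4} ∩ {b0,b1,b5} = {b0,b1}; idom=b1
  b7: preds {b1,b4,b6}: {b0,b1} ∩ {b0,b1,b2,b4} ∩ {b0,b1,b6} = {b0,b1}; idom=b1
  b9: preds {b2,b5,b7}: {b0,b1,b2} ∩ {b0,b1,b5} ∩ {b0,b1,b7} = {b0,b1}; idom=b1

idom(b9) = b1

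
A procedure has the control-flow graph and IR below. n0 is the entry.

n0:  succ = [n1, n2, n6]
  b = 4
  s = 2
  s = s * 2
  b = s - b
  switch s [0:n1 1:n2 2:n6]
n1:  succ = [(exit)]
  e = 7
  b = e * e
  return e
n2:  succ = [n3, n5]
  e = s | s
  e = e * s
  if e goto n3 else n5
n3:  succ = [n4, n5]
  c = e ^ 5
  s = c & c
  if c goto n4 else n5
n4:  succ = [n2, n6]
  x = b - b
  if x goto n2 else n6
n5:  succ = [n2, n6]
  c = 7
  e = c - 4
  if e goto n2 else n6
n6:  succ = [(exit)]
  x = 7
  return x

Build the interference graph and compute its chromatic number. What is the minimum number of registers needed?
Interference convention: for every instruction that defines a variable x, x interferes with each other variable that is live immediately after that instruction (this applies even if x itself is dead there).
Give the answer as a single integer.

Block summaries:
  n0 def {b,s} use ∅
  n1 def {b,e} use ∅
  n2 def {e} use {s}
  n3 def {c,s} use {e}
  n4 def {x} use {b}
  n5 def {c,e} use ∅
  n6 def {x} use ∅

Backward fixpoint:
  n0: in=∅ out={b,s}
  n1: in=∅ out=∅
  n2: in={b,s} out={b,e,s}
  n3: in={b,e} out={b,s}
  n4: in={b,s} out={b,s}
  n5: in={b,s} out={b,s}
  n6: in=∅ out=∅

Interference:
  b — {c,e,s,x}
  c — {b,s}
  e — {b,s}
  s — {b,c,e,x}
  x — {b,s}

Chromatic number:
  {b,c,s} pairwise interfere (3-clique) ⇒ χ ≥ 3
  assign b→c0 c→c2 e→c2 s→c1 x→c2 — no edge inside a register ⇒ χ ≤ 3
  χ = 3

Answer: 3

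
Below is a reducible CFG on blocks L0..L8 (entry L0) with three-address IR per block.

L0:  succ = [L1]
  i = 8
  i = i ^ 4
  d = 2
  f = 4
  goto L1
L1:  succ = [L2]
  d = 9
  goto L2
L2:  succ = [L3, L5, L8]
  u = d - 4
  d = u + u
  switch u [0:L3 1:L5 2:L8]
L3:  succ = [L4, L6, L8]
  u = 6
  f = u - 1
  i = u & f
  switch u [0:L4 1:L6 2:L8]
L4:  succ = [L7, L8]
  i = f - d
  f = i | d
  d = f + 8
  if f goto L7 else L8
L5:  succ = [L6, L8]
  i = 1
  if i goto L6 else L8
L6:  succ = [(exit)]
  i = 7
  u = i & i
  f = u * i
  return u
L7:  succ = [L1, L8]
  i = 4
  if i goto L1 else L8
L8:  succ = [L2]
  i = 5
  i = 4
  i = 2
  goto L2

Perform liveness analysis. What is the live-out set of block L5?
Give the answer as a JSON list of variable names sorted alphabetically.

Answer: ["d"]

Working:
def/use:
  L0 def {d,f,i} use ∅
  L1 def {d} use ∅
  L2 def {d,u} use {d}
  L3 def {f,i,u} use ∅
  L4 def {d,f,i} use {d,f}
  L5 def {i} use ∅
  L6 def {f,i,u} use ∅
  L7 def {i} use ∅
  L8 def {i} use ∅

Backward fixpoint:
  L0 li=∅ lo=∅
  L1 li=∅ lo={d}
  L2 li={d} lo={d}
  L3 li={d} lo={d,f}
  L4 li={d,f} lo={d}
  L5 li={d} lo={d}
  L6 li=∅ lo=∅
  L7 li={d} lo={d}
  L8 li={d} lo={d}

live-out(L5) = ["d"]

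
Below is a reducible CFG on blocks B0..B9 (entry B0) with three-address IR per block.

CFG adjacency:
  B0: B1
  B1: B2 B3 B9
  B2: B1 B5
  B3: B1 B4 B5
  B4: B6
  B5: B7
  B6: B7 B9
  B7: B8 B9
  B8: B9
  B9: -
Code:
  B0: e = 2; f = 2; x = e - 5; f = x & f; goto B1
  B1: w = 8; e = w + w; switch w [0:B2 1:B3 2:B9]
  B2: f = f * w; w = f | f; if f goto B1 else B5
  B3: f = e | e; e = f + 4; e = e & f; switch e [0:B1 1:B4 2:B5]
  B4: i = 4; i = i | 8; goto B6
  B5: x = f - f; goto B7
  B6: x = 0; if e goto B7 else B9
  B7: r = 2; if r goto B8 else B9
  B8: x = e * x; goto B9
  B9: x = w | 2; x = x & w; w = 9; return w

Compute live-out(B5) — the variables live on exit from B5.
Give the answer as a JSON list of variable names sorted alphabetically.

Block summaries:
  B0: {e,f,x} / ∅
  B1: {e,w} / ∅
  B2: {f,w} / {f,w}
  B3: {e,f} / {e}
  B4: {i} / ∅
  B5: {x} / {f}
  B6: {x} / {e}
  B7: {r} / ∅
  B8: {x} / {e,x}
  B9: {w,x} / {w}

Backward fixpoint:
  B0 li=∅ lo={f}
  B1 li={f} lo={e,f,w}
  B2 li={e,f,w} lo={e,f,w}
  B3 li={e,w} lo={e,f,w}
  B4 li={e,w} lo={e,w}
  B5 li={e,f,w} lo={e,w,x}
  B6 li={e,w} lo={e,w,x}
  B7 li={e,w,x} lo={e,w,x}
  B8 li={e,w,x} lo={w}
  B9 li={w} lo=∅

live-out(B5) = ["e", "w", "x"]

Answer: ["e", "w", "x"]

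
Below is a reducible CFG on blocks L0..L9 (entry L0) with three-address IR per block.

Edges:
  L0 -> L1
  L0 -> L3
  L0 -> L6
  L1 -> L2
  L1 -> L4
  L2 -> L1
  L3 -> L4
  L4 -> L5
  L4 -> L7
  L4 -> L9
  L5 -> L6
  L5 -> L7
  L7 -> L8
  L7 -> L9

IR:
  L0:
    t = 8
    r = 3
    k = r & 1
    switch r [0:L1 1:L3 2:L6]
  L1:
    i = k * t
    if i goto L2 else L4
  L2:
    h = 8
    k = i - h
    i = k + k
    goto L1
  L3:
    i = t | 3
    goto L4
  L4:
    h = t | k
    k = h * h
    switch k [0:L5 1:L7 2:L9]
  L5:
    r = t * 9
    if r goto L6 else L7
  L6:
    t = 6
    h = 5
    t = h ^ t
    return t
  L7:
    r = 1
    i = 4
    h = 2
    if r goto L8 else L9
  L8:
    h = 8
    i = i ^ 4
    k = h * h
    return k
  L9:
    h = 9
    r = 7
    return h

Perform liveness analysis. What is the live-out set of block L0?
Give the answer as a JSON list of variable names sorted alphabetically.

Block summaries:
  L0: {k,r,t} / ∅
  L1: {i} / {k,t}
  L2: {h,i,k} / {i}
  L3: {i} / {t}
  L4: {h,k} / {k,t}
  L5: {r} / {t}
  L6: {h,t} / ∅
  L7: {h,i,r} / ∅
  L8: {h,i,k} / {i}
  L9: {h,r} / ∅

Backward fixpoint:
  live L0: ∅→{k,t}
  live L1: {k,t}→{i,k,t}
  live L2: {i,t}→{k,t}
  live L3: {k,t}→{k,t}
  live L4: {k,t}→{t}
  live L5: {t}→∅
  live L6: ∅→∅
  live L7: ∅→{i}
  live L8: {i}→∅
  live L9: ∅→∅

live-out(L0) = ["k", "t"]

Answer: ["k", "t"]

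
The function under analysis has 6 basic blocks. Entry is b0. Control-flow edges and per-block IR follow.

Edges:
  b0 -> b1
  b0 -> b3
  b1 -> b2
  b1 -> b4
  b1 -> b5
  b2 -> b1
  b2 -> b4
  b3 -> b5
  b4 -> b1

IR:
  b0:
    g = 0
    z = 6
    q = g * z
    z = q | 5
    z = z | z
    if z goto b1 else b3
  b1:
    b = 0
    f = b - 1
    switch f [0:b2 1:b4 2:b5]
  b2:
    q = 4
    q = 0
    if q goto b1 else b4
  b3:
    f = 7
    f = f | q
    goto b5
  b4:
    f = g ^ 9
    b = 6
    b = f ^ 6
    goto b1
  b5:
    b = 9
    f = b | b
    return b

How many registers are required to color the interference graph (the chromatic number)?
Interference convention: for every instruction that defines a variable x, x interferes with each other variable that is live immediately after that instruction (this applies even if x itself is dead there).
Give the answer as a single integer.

Per-block:
  b0 def {g,q,z} use ∅
  b1 def {b,f} use ∅
  b2 def {q} use ∅
  b3 def {f} use {q}
  b4 def {b,f} use {g}
  b5 def {b,f} use ∅

Liveness:
  live b0: ∅→{g,q}
  live b1: {g}→{g}
  live b2: {g}→{g}
  live b3: {q}→∅
  live b4: {g}→{g}
  live b5: ∅→∅

Interfere edges:
  b↔{f,g}
  f↔{b,g,q}
  g↔{b,f,q,z}
  q↔{f,g,z}
  z↔{g,q}

Colouring:
  lower bound: {b,f,g} mutually conflict ⇒ χ ≥ 3
  assign b→c2 f→c1 g→c0 q→c2 z→c1 — no edge inside a register ⇒ χ ≤ 3
  χ = 3

Answer: 3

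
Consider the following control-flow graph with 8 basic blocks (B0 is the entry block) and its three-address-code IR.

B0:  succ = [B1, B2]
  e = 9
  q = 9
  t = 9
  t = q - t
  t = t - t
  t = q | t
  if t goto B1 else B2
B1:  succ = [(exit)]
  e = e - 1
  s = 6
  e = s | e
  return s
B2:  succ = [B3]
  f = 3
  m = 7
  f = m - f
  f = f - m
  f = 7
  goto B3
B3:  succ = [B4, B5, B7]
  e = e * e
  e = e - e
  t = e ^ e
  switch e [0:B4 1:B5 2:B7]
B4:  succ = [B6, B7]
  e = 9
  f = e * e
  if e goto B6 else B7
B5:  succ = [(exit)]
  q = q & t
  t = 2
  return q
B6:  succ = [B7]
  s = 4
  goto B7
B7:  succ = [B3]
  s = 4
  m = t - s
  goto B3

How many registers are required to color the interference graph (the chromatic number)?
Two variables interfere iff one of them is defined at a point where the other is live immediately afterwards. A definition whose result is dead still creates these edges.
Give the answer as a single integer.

Answer: 4

Derivation:
Block summaries:
  B0: def={e,q,t} ue=∅
  B1: def={e,s} ue={e}
  B2: def={f,m} ue=∅
  B3: def={e,t} ue={e}
  B4: def={e,f} ue=∅
  B5: def={q,t} ue={q,t}
  B6: def={s} ue=∅
  B7: def={m,s} ue={t}

Live sets:
  B0 li=∅ lo={e,q}
  B1 li={e} lo=∅
  B2 li={e,q} lo={e,q}
  B3 li={e,q} lo={e,q,t}
  B4 li={q,t} lo={e,q,t}
  B5 li={q,t} lo=∅
  B6 li={e,q,t} lo={e,q,t}
  B7 li={e,q,t} lo={e,q}

Interfere edges:
  e — {f,m,q,s,t}
  f — {e,m,q,t}
  m — {e,f,q}
  q — {e,f,m,s,t}
  s — {e,q,t}
  t — {e,f,q,s}

Colouring:
  lower bound: {e,f,m,q} mutually conflict ⇒ χ ≥ 4
  4-colouring: r0={e}  r1={q}  r2={f,s}  r3={m,t}
  χ = 4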